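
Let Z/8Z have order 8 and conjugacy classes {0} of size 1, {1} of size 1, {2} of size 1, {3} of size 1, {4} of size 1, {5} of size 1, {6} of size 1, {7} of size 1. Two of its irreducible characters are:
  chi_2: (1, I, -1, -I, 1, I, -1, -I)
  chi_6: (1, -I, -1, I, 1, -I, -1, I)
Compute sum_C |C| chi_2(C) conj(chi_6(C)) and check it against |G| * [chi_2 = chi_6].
Sum = 0; so <chi_2, chi_6> = 0 (distinct irreducibles are orthogonal).

Explanation: Compute term by term over conjugacy classes (|C| * chi_2(C) * conj(chi_6(C))):
  1*(1)*conj(1) + 1*(I)*conj(-I) + 1*(-1)*conj(-1) + 1*(-I)*conj(I) + 1*(1)*conj(1) + 1*(I)*conj(-I) + 1*(-1)*conj(-1) + 1*(-I)*conj(I)
  = (1) + (-1) + (1) + (-1) + (1) + (-1) + (1) + (-1)
  = 0.
(Exp terms are combined using exp(i*s)*conj(exp(i*t)) = exp(i*(s-t)), and sums of them are collapsed using the identity that for every m > 1 the m distinct m-th roots of unity sum to 0, e.g. 1 + exp(2*I*pi/3) + exp(-2*I*pi/3) = 0.)
Dividing by |G| = 8 gives 0/8 = 0, matching the row-orthogonality relation <chi_2, chi_6> = [chi_2 = chi_6].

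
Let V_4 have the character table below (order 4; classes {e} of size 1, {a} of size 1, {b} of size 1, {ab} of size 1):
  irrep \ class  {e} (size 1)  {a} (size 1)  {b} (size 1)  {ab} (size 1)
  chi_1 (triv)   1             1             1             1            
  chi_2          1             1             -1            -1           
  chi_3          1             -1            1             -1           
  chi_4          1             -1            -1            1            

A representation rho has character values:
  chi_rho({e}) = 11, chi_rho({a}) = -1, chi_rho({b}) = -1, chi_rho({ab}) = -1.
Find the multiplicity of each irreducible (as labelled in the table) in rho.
Multiplicities: chi_1: 2, chi_2: 3, chi_3: 3, chi_4: 3.

Proof sketch: Use <chi_rho, chi> = (1/|G|) sum_C |C| * chi_rho(C) * conj(chi(C)) with |G| = 4 for each irreducible chi in the table:
  <chi_rho, chi_1> = (1/4)[1*(11)*conj(1) + 1*(-1)*conj(1) + 1*(-1)*conj(1) + 1*(-1)*conj(1)]
      = (1/4)[(11) + (-1) + (-1) + (-1)] = 8/4 = 2
  <chi_rho, chi_2> = (1/4)[1*(11)*conj(1) + 1*(-1)*conj(1) + 1*(-1)*conj(-1) + 1*(-1)*conj(-1)]
      = (1/4)[(11) + (-1) + (1) + (1)] = 12/4 = 3
  <chi_rho, chi_3> = (1/4)[1*(11)*conj(1) + 1*(-1)*conj(-1) + 1*(-1)*conj(1) + 1*(-1)*conj(-1)]
      = (1/4)[(11) + (1) + (-1) + (1)] = 12/4 = 3
  <chi_rho, chi_4> = (1/4)[1*(11)*conj(1) + 1*(-1)*conj(-1) + 1*(-1)*conj(-1) + 1*(-1)*conj(1)]
      = (1/4)[(11) + (1) + (1) + (-1)] = 12/4 = 3
Dimension check: dim(rho) = sum (mult * dim) = 2*1 + 3*1 + 3*1 + 3*1 = 11 = chi_rho(e) = 11.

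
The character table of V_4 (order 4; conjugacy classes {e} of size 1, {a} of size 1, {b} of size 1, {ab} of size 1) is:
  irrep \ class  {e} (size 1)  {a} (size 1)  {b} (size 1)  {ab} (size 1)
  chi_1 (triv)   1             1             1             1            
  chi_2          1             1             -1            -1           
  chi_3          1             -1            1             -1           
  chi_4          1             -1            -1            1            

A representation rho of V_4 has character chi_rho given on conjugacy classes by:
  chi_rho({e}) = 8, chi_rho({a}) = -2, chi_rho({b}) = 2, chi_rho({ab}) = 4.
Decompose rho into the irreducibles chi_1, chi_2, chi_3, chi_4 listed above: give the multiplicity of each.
Multiplicities: chi_1: 3, chi_2: 0, chi_3: 2, chi_4: 3.

Solution. Use <chi_rho, chi> = (1/|G|) sum_C |C| * chi_rho(C) * conj(chi(C)) with |G| = 4 for each irreducible chi in the table:
  <chi_rho, chi_1> = (1/4)[1*(8)*conj(1) + 1*(-2)*conj(1) + 1*(2)*conj(1) + 1*(4)*conj(1)]
      = (1/4)[(8) + (-2) + (2) + (4)] = 12/4 = 3
  <chi_rho, chi_2> = (1/4)[1*(8)*conj(1) + 1*(-2)*conj(1) + 1*(2)*conj(-1) + 1*(4)*conj(-1)]
      = (1/4)[(8) + (-2) + (-2) + (-4)] = 0/4 = 0
  <chi_rho, chi_3> = (1/4)[1*(8)*conj(1) + 1*(-2)*conj(-1) + 1*(2)*conj(1) + 1*(4)*conj(-1)]
      = (1/4)[(8) + (2) + (2) + (-4)] = 8/4 = 2
  <chi_rho, chi_4> = (1/4)[1*(8)*conj(1) + 1*(-2)*conj(-1) + 1*(2)*conj(-1) + 1*(4)*conj(1)]
      = (1/4)[(8) + (2) + (-2) + (4)] = 12/4 = 3
Dimension check: dim(rho) = sum (mult * dim) = 3*1 + 0*1 + 2*1 + 3*1 = 8 = chi_rho(e) = 8.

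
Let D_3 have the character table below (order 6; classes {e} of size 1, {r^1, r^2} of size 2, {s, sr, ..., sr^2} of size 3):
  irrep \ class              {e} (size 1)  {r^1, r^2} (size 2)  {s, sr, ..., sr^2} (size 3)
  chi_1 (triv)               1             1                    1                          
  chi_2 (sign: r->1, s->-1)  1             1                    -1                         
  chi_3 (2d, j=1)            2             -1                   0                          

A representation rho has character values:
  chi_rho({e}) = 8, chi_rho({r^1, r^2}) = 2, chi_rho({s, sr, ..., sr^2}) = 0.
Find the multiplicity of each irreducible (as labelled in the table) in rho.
Multiplicities: chi_1: 2, chi_2: 2, chi_3: 2.

Derivation: Use <chi_rho, chi> = (1/|G|) sum_C |C| * chi_rho(C) * conj(chi(C)) with |G| = 6 for each irreducible chi in the table:
  <chi_rho, chi_1> = (1/6)[1*(8)*conj(1) + 2*(2)*conj(1) + 3*(0)*conj(1)]
      = (1/6)[(8) + (4) + (0)] = 12/6 = 2
  <chi_rho, chi_2> = (1/6)[1*(8)*conj(1) + 2*(2)*conj(1) + 3*(0)*conj(-1)]
      = (1/6)[(8) + (4) + (0)] = 12/6 = 2
  <chi_rho, chi_3> = (1/6)[1*(8)*conj(2) + 2*(2)*conj(-1) + 3*(0)*conj(0)]
      = (1/6)[(16) + (-4) + (0)] = 12/6 = 2
Dimension check: dim(rho) = sum (mult * dim) = 2*1 + 2*1 + 2*2 = 8 = chi_rho(e) = 8.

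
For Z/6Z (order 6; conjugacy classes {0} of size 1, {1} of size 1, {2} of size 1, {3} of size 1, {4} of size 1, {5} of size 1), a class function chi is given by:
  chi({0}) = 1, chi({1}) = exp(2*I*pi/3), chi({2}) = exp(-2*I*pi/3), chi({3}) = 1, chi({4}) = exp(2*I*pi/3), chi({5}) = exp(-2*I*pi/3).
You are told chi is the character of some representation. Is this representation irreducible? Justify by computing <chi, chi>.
Irreducible: <chi, chi> = 1.

Explanation: <chi, chi> = (1/|G|) sum_C |C| * |chi(C)|^2 = (1/6)[1*|1|^2 + 1*|exp(2*I*pi/3)|^2 + 1*|exp(-2*I*pi/3)|^2 + 1*|1|^2 + 1*|exp(2*I*pi/3)|^2 + 1*|exp(-2*I*pi/3)|^2]
  = (1/6)[(1) + (1) + (1) + (1) + (1) + (1)] = 6/6 = 1.
(Exp terms are combined using exp(i*s)*conj(exp(i*t)) = exp(i*(s-t)), and sums of them are collapsed using the identity that for every m > 1 the m distinct m-th roots of unity sum to 0, e.g. 1 + exp(2*I*pi/3) + exp(-2*I*pi/3) = 0.)
A character is irreducible iff <chi, chi> = 1, so this representation is irreducible.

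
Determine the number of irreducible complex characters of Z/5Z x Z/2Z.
10

Proof sketch: The number of irreducible complex representations of a finite group equals its number of conjugacy classes. Z/5Z x Z/2Z is abelian of order 10, so every element is its own conjugacy class: 10 classes, so Z/5Z x Z/2Z (order 10) has exactly 10 irreducible complex representations.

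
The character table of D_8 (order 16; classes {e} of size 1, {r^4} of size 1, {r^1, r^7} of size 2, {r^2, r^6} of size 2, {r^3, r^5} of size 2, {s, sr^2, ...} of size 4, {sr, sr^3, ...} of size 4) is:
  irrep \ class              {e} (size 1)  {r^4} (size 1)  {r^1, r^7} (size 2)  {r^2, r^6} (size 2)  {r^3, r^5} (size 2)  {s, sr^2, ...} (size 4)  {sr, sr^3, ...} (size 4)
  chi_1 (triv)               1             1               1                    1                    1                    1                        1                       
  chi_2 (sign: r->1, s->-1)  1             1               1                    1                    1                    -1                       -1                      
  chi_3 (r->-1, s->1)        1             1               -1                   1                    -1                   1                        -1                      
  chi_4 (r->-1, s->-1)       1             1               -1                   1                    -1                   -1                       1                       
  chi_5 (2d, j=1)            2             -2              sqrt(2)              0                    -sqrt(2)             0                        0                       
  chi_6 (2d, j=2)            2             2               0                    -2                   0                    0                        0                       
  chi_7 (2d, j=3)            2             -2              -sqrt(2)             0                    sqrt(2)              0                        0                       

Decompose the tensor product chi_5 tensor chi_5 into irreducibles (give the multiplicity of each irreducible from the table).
chi_5 tensor chi_5 = chi_1 + chi_2 + chi_6 (all other irreducibles have multiplicity 0).

Working: The character of a tensor product is the pointwise product (chi_5 * chi_5)(C) = chi_5(C) * chi_5(C):
  {e}: (2)*(2), {r^4}: (-2)*(-2), {r^1, r^7}: (sqrt(2))*(sqrt(2)), {r^2, r^6}: (0)*(0), {r^3, r^5}: (-sqrt(2))*(-sqrt(2)), {s, sr^2, ...}: (0)*(0), {sr, sr^3, ...}: (0)*(0)
so (chi_5 * chi_5) takes values
  {e} -> 4, {r^4} -> 4, {r^1, r^7} -> 2, {r^2, r^6} -> 0, {r^3, r^5} -> 2, {s, sr^2, ...} -> 0, {sr, sr^3, ...} -> 0.
Now take the inner product of this character with each irreducible chi from the table, <chi_5*chi_5, chi> = (1/16) sum_C |C| (chi_5*chi_5)(C) conj(chi(C)):
  <chi_5*chi_5, chi_1> = (1/16)[1*(4)*conj(1) + 1*(4)*conj(1) + 2*(2)*conj(1) + 2*(0)*conj(1) + 2*(2)*conj(1) + 4*(0)*conj(1) + 4*(0)*conj(1)]
      = (1/16)[(4) + (4) + (4) + (0) + (4) + (0) + (0)] = 16/16 = 1
  <chi_5*chi_5, chi_2> = (1/16)[1*(4)*conj(1) + 1*(4)*conj(1) + 2*(2)*conj(1) + 2*(0)*conj(1) + 2*(2)*conj(1) + 4*(0)*conj(-1) + 4*(0)*conj(-1)]
      = (1/16)[(4) + (4) + (4) + (0) + (4) + (0) + (0)] = 16/16 = 1
  <chi_5*chi_5, chi_3> = (1/16)[1*(4)*conj(1) + 1*(4)*conj(1) + 2*(2)*conj(-1) + 2*(0)*conj(1) + 2*(2)*conj(-1) + 4*(0)*conj(1) + 4*(0)*conj(-1)]
      = (1/16)[(4) + (4) + (-4) + (0) + (-4) + (0) + (0)] = 0/16 = 0
  <chi_5*chi_5, chi_4> = (1/16)[1*(4)*conj(1) + 1*(4)*conj(1) + 2*(2)*conj(-1) + 2*(0)*conj(1) + 2*(2)*conj(-1) + 4*(0)*conj(-1) + 4*(0)*conj(1)]
      = (1/16)[(4) + (4) + (-4) + (0) + (-4) + (0) + (0)] = 0/16 = 0
  <chi_5*chi_5, chi_5> = (1/16)[1*(4)*conj(2) + 1*(4)*conj(-2) + 2*(2)*conj(sqrt(2)) + 2*(0)*conj(0) + 2*(2)*conj(-sqrt(2)) + 4*(0)*conj(0) + 4*(0)*conj(0)]
      = (1/16)[(8) + (-8) + (4*sqrt(2)) + (0) + (-4*sqrt(2)) + (0) + (0)] = 0/16 = 0
  <chi_5*chi_5, chi_6> = (1/16)[1*(4)*conj(2) + 1*(4)*conj(2) + 2*(2)*conj(0) + 2*(0)*conj(-2) + 2*(2)*conj(0) + 4*(0)*conj(0) + 4*(0)*conj(0)]
      = (1/16)[(8) + (8) + (0) + (0) + (0) + (0) + (0)] = 16/16 = 1
  <chi_5*chi_5, chi_7> = (1/16)[1*(4)*conj(2) + 1*(4)*conj(-2) + 2*(2)*conj(-sqrt(2)) + 2*(0)*conj(0) + 2*(2)*conj(sqrt(2)) + 4*(0)*conj(0) + 4*(0)*conj(0)]
      = (1/16)[(8) + (-8) + (-4*sqrt(2)) + (0) + (4*sqrt(2)) + (0) + (0)] = 0/16 = 0
Hence the multiplicities are chi_1: 1, chi_2: 1, chi_6: 1. Dimension check: dim(chi_5)*dim(chi_5) = 2*2 = 4 and sum (mult * dim) = 1*1 + 1*1 + 1*2 = 4.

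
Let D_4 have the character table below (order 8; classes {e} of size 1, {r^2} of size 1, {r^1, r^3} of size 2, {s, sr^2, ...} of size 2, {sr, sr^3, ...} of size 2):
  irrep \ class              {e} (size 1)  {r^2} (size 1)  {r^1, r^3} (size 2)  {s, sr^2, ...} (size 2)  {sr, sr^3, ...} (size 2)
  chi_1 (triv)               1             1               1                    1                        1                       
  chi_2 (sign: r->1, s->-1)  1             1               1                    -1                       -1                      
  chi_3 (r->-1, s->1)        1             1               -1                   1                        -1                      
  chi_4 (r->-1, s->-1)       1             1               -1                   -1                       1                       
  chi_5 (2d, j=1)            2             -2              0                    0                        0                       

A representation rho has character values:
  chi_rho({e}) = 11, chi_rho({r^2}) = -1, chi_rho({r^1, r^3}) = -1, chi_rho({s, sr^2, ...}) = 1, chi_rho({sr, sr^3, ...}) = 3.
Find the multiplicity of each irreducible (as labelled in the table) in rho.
Multiplicities: chi_1: 2, chi_2: 0, chi_3: 1, chi_4: 2, chi_5: 3.

Derivation: Use <chi_rho, chi> = (1/|G|) sum_C |C| * chi_rho(C) * conj(chi(C)) with |G| = 8 for each irreducible chi in the table:
  <chi_rho, chi_1> = (1/8)[1*(11)*conj(1) + 1*(-1)*conj(1) + 2*(-1)*conj(1) + 2*(1)*conj(1) + 2*(3)*conj(1)]
      = (1/8)[(11) + (-1) + (-2) + (2) + (6)] = 16/8 = 2
  <chi_rho, chi_2> = (1/8)[1*(11)*conj(1) + 1*(-1)*conj(1) + 2*(-1)*conj(1) + 2*(1)*conj(-1) + 2*(3)*conj(-1)]
      = (1/8)[(11) + (-1) + (-2) + (-2) + (-6)] = 0/8 = 0
  <chi_rho, chi_3> = (1/8)[1*(11)*conj(1) + 1*(-1)*conj(1) + 2*(-1)*conj(-1) + 2*(1)*conj(1) + 2*(3)*conj(-1)]
      = (1/8)[(11) + (-1) + (2) + (2) + (-6)] = 8/8 = 1
  <chi_rho, chi_4> = (1/8)[1*(11)*conj(1) + 1*(-1)*conj(1) + 2*(-1)*conj(-1) + 2*(1)*conj(-1) + 2*(3)*conj(1)]
      = (1/8)[(11) + (-1) + (2) + (-2) + (6)] = 16/8 = 2
  <chi_rho, chi_5> = (1/8)[1*(11)*conj(2) + 1*(-1)*conj(-2) + 2*(-1)*conj(0) + 2*(1)*conj(0) + 2*(3)*conj(0)]
      = (1/8)[(22) + (2) + (0) + (0) + (0)] = 24/8 = 3
Dimension check: dim(rho) = sum (mult * dim) = 2*1 + 0*1 + 1*1 + 2*1 + 3*2 = 11 = chi_rho(e) = 11.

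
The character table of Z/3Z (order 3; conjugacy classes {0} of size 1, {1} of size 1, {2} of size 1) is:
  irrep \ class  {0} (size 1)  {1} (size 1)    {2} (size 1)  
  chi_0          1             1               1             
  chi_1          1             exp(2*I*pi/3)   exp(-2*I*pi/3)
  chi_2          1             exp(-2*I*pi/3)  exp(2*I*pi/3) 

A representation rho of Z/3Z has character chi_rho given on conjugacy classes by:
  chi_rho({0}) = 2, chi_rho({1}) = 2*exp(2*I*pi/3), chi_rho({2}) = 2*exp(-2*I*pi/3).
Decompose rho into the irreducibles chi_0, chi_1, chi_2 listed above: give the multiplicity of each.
Multiplicities: chi_0: 0, chi_1: 2, chi_2: 0.

Why: Use <chi_rho, chi> = (1/|G|) sum_C |C| * chi_rho(C) * conj(chi(C)) with |G| = 3 for each irreducible chi in the table:
  <chi_rho, chi_0> = (1/3)[1*(2)*conj(1) + 1*(2*exp(2*I*pi/3))*conj(1) + 1*(2*exp(-2*I*pi/3))*conj(1)]
      = (1/3)[(2) + (2*exp(2*I*pi/3)) + (2*exp(-2*I*pi/3))] = 0/3 = 0
  <chi_rho, chi_1> = (1/3)[1*(2)*conj(1) + 1*(2*exp(2*I*pi/3))*conj(exp(2*I*pi/3)) + 1*(2*exp(-2*I*pi/3))*conj(exp(-2*I*pi/3))]
      = (1/3)[(2) + (2) + (2)] = 6/3 = 2
  <chi_rho, chi_2> = (1/3)[1*(2)*conj(1) + 1*(2*exp(2*I*pi/3))*conj(exp(-2*I*pi/3)) + 1*(2*exp(-2*I*pi/3))*conj(exp(2*I*pi/3))]
      = (1/3)[(2) + (2*exp(-2*I*pi/3)) + (2*exp(2*I*pi/3))] = 0/3 = 0
(Exp terms are combined using exp(i*s)*conj(exp(i*t)) = exp(i*(s-t)), and sums of them are collapsed using the identity that for every m > 1 the m distinct m-th roots of unity sum to 0, e.g. 1 + exp(2*I*pi/3) + exp(-2*I*pi/3) = 0.)
Dimension check: dim(rho) = sum (mult * dim) = 0*1 + 2*1 + 0*1 = 2 = chi_rho(e) = 2.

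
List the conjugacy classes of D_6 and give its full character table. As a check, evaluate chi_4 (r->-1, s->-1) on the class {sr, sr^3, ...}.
Conjugacy classes: {e} of size 1, {r^3} of size 1, {r^1, r^5} of size 2, {r^2, r^4} of size 2, {s, sr^2, ...} of size 3, {sr, sr^3, ...} of size 3.
Character table:
  irrep \ class              {e} (size 1)  {r^3} (size 1)  {r^1, r^5} (size 2)  {r^2, r^4} (size 2)  {s, sr^2, ...} (size 3)  {sr, sr^3, ...} (size 3)
  chi_1 (triv)               1             1               1                    1                    1                        1                       
  chi_2 (sign: r->1, s->-1)  1             1               1                    1                    -1                       -1                      
  chi_3 (r->-1, s->1)        1             -1              -1                   1                    1                        -1                      
  chi_4 (r->-1, s->-1)       1             -1              -1                   1                    -1                       1                       
  chi_5 (2d, j=1)            2             -2              1                    -1                   0                        0                       
  chi_6 (2d, j=2)            2             2               -1                   -1                   0                        0                       

Spot check: chi_4 (r->-1, s->-1) on {sr, sr^3, ...} = 1.

Solution. D_6 has order 2*6 = 12 with 6 conjugacy classes, hence 6 irreducibles. Sum of squared dims 1 + 1 + 1 + 1 + 4 + 4 = 12 = |G|. Linear characters come from the abelianisation; the 2-dimensional irreps have character r^k -> 2*cos(2*pi*j*k/6), reflections -> 0.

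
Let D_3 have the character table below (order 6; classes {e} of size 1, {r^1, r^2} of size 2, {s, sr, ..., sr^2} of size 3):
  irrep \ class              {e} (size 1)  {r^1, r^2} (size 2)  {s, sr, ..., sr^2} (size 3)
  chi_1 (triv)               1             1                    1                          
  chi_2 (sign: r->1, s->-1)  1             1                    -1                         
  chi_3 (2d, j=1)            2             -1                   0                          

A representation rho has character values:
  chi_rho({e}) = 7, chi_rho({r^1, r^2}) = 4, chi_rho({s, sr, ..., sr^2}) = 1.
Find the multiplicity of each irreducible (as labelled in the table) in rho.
Multiplicities: chi_1: 3, chi_2: 2, chi_3: 1.

Reasoning: Use <chi_rho, chi> = (1/|G|) sum_C |C| * chi_rho(C) * conj(chi(C)) with |G| = 6 for each irreducible chi in the table:
  <chi_rho, chi_1> = (1/6)[1*(7)*conj(1) + 2*(4)*conj(1) + 3*(1)*conj(1)]
      = (1/6)[(7) + (8) + (3)] = 18/6 = 3
  <chi_rho, chi_2> = (1/6)[1*(7)*conj(1) + 2*(4)*conj(1) + 3*(1)*conj(-1)]
      = (1/6)[(7) + (8) + (-3)] = 12/6 = 2
  <chi_rho, chi_3> = (1/6)[1*(7)*conj(2) + 2*(4)*conj(-1) + 3*(1)*conj(0)]
      = (1/6)[(14) + (-8) + (0)] = 6/6 = 1
Dimension check: dim(rho) = sum (mult * dim) = 3*1 + 2*1 + 1*2 = 7 = chi_rho(e) = 7.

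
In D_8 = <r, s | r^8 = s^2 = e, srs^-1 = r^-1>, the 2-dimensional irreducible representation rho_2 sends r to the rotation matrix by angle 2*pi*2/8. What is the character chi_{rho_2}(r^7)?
chi_{rho_2}(r^7) = 2*cos(2*pi*2*7/8) = 0

Why: rho_2(r^7) is rotation by angle 2*pi*2*7/8, whose trace is 2*cos(2*pi*2*7/8) = 0.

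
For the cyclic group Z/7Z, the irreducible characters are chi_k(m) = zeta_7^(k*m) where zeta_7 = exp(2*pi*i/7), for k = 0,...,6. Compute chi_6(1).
chi_6(1) = zeta_7^6 = exp(-2*I*pi/7)

Argument: chi_6(1) = zeta_7^(6*1) = zeta_7^6. Since zeta_7^7 = 1, this equals zeta_7^6 = exp(2*pi*i*6/7) = exp(-2*I*pi/7).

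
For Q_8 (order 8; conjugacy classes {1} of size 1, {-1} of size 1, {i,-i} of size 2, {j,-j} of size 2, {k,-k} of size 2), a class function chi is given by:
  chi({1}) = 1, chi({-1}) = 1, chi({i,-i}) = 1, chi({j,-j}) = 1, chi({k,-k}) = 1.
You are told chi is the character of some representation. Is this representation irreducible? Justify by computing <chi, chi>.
Irreducible: <chi, chi> = 1.

Working: <chi, chi> = (1/|G|) sum_C |C| * |chi(C)|^2 = (1/8)[1*|1|^2 + 1*|1|^2 + 2*|1|^2 + 2*|1|^2 + 2*|1|^2]
  = (1/8)[(1) + (1) + (2) + (2) + (2)] = 8/8 = 1.
A character is irreducible iff <chi, chi> = 1, so this representation is irreducible.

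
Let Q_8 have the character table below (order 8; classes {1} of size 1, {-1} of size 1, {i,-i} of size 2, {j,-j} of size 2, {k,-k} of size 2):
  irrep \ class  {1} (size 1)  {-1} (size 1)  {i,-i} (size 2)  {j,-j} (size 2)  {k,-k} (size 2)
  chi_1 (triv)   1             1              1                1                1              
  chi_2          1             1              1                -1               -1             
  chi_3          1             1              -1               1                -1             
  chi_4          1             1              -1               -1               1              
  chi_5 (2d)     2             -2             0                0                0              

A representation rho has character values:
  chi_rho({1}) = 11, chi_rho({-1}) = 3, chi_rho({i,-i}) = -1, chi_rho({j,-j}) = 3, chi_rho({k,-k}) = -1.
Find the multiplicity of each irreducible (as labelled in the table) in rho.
Multiplicities: chi_1: 2, chi_2: 1, chi_3: 3, chi_4: 1, chi_5: 2.

Derivation: Use <chi_rho, chi> = (1/|G|) sum_C |C| * chi_rho(C) * conj(chi(C)) with |G| = 8 for each irreducible chi in the table:
  <chi_rho, chi_1> = (1/8)[1*(11)*conj(1) + 1*(3)*conj(1) + 2*(-1)*conj(1) + 2*(3)*conj(1) + 2*(-1)*conj(1)]
      = (1/8)[(11) + (3) + (-2) + (6) + (-2)] = 16/8 = 2
  <chi_rho, chi_2> = (1/8)[1*(11)*conj(1) + 1*(3)*conj(1) + 2*(-1)*conj(1) + 2*(3)*conj(-1) + 2*(-1)*conj(-1)]
      = (1/8)[(11) + (3) + (-2) + (-6) + (2)] = 8/8 = 1
  <chi_rho, chi_3> = (1/8)[1*(11)*conj(1) + 1*(3)*conj(1) + 2*(-1)*conj(-1) + 2*(3)*conj(1) + 2*(-1)*conj(-1)]
      = (1/8)[(11) + (3) + (2) + (6) + (2)] = 24/8 = 3
  <chi_rho, chi_4> = (1/8)[1*(11)*conj(1) + 1*(3)*conj(1) + 2*(-1)*conj(-1) + 2*(3)*conj(-1) + 2*(-1)*conj(1)]
      = (1/8)[(11) + (3) + (2) + (-6) + (-2)] = 8/8 = 1
  <chi_rho, chi_5> = (1/8)[1*(11)*conj(2) + 1*(3)*conj(-2) + 2*(-1)*conj(0) + 2*(3)*conj(0) + 2*(-1)*conj(0)]
      = (1/8)[(22) + (-6) + (0) + (0) + (0)] = 16/8 = 2
Dimension check: dim(rho) = sum (mult * dim) = 2*1 + 1*1 + 3*1 + 1*1 + 2*2 = 11 = chi_rho(e) = 11.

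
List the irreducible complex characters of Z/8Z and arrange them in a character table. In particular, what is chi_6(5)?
Character table of Z/8Z (irreps indexed chi_0,...,chi_7 with chi_k(m) = zeta_8^(k*m), zeta_8 = exp(2*pi*i/8)):
  irrep \ class  {0} (size 1)  {1} (size 1)    {2} (size 1)  {3} (size 1)    {4} (size 1)  {5} (size 1)    {6} (size 1)  {7} (size 1)  
  chi_0          1             1               1             1               1             1               1             1             
  chi_1          1             exp(I*pi/4)     I             exp(3*I*pi/4)   -1            exp(-3*I*pi/4)  -I            exp(-I*pi/4)  
  chi_2          1             I               -1            -I              1             I               -1            -I            
  chi_3          1             exp(3*I*pi/4)   -I            exp(I*pi/4)     -1            exp(-I*pi/4)    I             exp(-3*I*pi/4)
  chi_4          1             -1              1             -1              1             -1              1             -1            
  chi_5          1             exp(-3*I*pi/4)  I             exp(-I*pi/4)    -1            exp(I*pi/4)     -I            exp(3*I*pi/4) 
  chi_6          1             -I              -1            I               1             -I              -1            I             
  chi_7          1             exp(-I*pi/4)    -I            exp(-3*I*pi/4)  -1            exp(3*I*pi/4)   I             exp(I*pi/4)   

Spot check: chi_6(5) = zeta_8^(6*5) = zeta_8^30 = -I.

Working: Z/8Z is abelian, so all 8 irreducible complex representations are 1-dimensional. They are given by chi_k(m) = zeta_8^(k*m) for k = 0,...,7. Row orthogonality: sum_m chi_k(m) conj(chi_l(m)) = 8 * [k = l].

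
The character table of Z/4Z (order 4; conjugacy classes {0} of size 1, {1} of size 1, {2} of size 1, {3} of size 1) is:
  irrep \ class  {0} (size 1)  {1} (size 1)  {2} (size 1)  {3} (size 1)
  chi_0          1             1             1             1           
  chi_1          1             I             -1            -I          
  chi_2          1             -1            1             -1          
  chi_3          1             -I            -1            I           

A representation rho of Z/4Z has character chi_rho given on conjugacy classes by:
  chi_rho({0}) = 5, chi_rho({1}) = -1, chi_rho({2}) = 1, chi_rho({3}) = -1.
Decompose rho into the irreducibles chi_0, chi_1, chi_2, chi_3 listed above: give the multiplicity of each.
Multiplicities: chi_0: 1, chi_1: 1, chi_2: 2, chi_3: 1.

Justification: Use <chi_rho, chi> = (1/|G|) sum_C |C| * chi_rho(C) * conj(chi(C)) with |G| = 4 for each irreducible chi in the table:
  <chi_rho, chi_0> = (1/4)[1*(5)*conj(1) + 1*(-1)*conj(1) + 1*(1)*conj(1) + 1*(-1)*conj(1)]
      = (1/4)[(5) + (-1) + (1) + (-1)] = 4/4 = 1
  <chi_rho, chi_1> = (1/4)[1*(5)*conj(1) + 1*(-1)*conj(I) + 1*(1)*conj(-1) + 1*(-1)*conj(-I)]
      = (1/4)[(5) + (I) + (-1) + (-I)] = 4/4 = 1
  <chi_rho, chi_2> = (1/4)[1*(5)*conj(1) + 1*(-1)*conj(-1) + 1*(1)*conj(1) + 1*(-1)*conj(-1)]
      = (1/4)[(5) + (1) + (1) + (1)] = 8/4 = 2
  <chi_rho, chi_3> = (1/4)[1*(5)*conj(1) + 1*(-1)*conj(-I) + 1*(1)*conj(-1) + 1*(-1)*conj(I)]
      = (1/4)[(5) + (-I) + (-1) + (I)] = 4/4 = 1
(Exp terms are combined using exp(i*s)*conj(exp(i*t)) = exp(i*(s-t)), and sums of them are collapsed using the identity that for every m > 1 the m distinct m-th roots of unity sum to 0, e.g. 1 + exp(2*I*pi/3) + exp(-2*I*pi/3) = 0.)
Dimension check: dim(rho) = sum (mult * dim) = 1*1 + 1*1 + 2*1 + 1*1 = 5 = chi_rho(e) = 5.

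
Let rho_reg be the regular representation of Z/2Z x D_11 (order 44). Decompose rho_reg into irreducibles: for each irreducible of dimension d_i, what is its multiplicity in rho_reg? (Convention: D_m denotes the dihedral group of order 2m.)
Each irreducible V_i of dimension d_i appears with multiplicity d_i, i.e. rho_reg = (direct sum over all irreducibles V_i) d_i V_i. The irreducible dimensions for Z/2Z x D_11 are 1, 1, 1, 1, 2, 2, 2, 2, 2, 2, 2, 2, 2, 2: 4 irreducibles of dimension 1, each with multiplicity 1; 10 irreducibles of dimension 2, each with multiplicity 2. Total dimension 4*1*1 + 10*2*2 = 44 = |G|.

Why: General theorem: in the regular representation of a finite group G, each irreducible appears with multiplicity equal to its dimension. Check: dim(rho_reg) = sum d_i^2 = 1 + 1 + 1 + 1 + 4 + 4 + 4 + 4 + 4 + 4 + 4 + 4 + 4 + 4 = 44 = |G|.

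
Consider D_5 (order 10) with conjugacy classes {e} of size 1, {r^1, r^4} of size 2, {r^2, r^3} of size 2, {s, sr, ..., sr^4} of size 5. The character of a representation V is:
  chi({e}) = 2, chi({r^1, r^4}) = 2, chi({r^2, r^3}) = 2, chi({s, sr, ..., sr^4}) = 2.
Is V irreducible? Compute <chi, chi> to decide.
Not irreducible (reducible): <chi, chi> = 4 > 1.

Working: <chi, chi> = (1/|G|) sum_C |C| * |chi(C)|^2 = (1/10)[1*|2|^2 + 2*|2|^2 + 2*|2|^2 + 5*|2|^2]
  = (1/10)[(4) + (8) + (8) + (20)] = 40/10 = 4.
A character is irreducible iff <chi, chi> = 1, so this representation is reducible.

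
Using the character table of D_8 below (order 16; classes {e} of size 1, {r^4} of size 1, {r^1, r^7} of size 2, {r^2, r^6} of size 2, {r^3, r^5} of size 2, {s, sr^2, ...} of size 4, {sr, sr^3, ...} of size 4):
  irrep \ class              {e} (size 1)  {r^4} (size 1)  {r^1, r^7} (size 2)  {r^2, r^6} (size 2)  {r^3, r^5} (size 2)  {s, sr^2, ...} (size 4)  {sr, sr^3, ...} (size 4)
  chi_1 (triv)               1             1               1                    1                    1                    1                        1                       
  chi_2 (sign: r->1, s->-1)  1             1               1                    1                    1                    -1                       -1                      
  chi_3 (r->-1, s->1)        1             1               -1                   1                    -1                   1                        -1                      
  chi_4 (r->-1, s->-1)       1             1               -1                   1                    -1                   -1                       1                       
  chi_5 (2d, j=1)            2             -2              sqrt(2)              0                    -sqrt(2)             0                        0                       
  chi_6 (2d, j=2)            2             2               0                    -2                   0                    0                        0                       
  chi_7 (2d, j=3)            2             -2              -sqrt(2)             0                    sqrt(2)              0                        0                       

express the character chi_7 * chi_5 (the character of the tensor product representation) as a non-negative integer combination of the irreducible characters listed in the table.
chi_7 tensor chi_5 = chi_3 + chi_4 + chi_6 (all other irreducibles have multiplicity 0).

Justification: The character of a tensor product is the pointwise product (chi_7 * chi_5)(C) = chi_7(C) * chi_5(C):
  {e}: (2)*(2), {r^4}: (-2)*(-2), {r^1, r^7}: (-sqrt(2))*(sqrt(2)), {r^2, r^6}: (0)*(0), {r^3, r^5}: (sqrt(2))*(-sqrt(2)), {s, sr^2, ...}: (0)*(0), {sr, sr^3, ...}: (0)*(0)
so (chi_7 * chi_5) takes values
  {e} -> 4, {r^4} -> 4, {r^1, r^7} -> -2, {r^2, r^6} -> 0, {r^3, r^5} -> -2, {s, sr^2, ...} -> 0, {sr, sr^3, ...} -> 0.
Now take the inner product of this character with each irreducible chi from the table, <chi_7*chi_5, chi> = (1/16) sum_C |C| (chi_7*chi_5)(C) conj(chi(C)):
  <chi_7*chi_5, chi_1> = (1/16)[1*(4)*conj(1) + 1*(4)*conj(1) + 2*(-2)*conj(1) + 2*(0)*conj(1) + 2*(-2)*conj(1) + 4*(0)*conj(1) + 4*(0)*conj(1)]
      = (1/16)[(4) + (4) + (-4) + (0) + (-4) + (0) + (0)] = 0/16 = 0
  <chi_7*chi_5, chi_2> = (1/16)[1*(4)*conj(1) + 1*(4)*conj(1) + 2*(-2)*conj(1) + 2*(0)*conj(1) + 2*(-2)*conj(1) + 4*(0)*conj(-1) + 4*(0)*conj(-1)]
      = (1/16)[(4) + (4) + (-4) + (0) + (-4) + (0) + (0)] = 0/16 = 0
  <chi_7*chi_5, chi_3> = (1/16)[1*(4)*conj(1) + 1*(4)*conj(1) + 2*(-2)*conj(-1) + 2*(0)*conj(1) + 2*(-2)*conj(-1) + 4*(0)*conj(1) + 4*(0)*conj(-1)]
      = (1/16)[(4) + (4) + (4) + (0) + (4) + (0) + (0)] = 16/16 = 1
  <chi_7*chi_5, chi_4> = (1/16)[1*(4)*conj(1) + 1*(4)*conj(1) + 2*(-2)*conj(-1) + 2*(0)*conj(1) + 2*(-2)*conj(-1) + 4*(0)*conj(-1) + 4*(0)*conj(1)]
      = (1/16)[(4) + (4) + (4) + (0) + (4) + (0) + (0)] = 16/16 = 1
  <chi_7*chi_5, chi_5> = (1/16)[1*(4)*conj(2) + 1*(4)*conj(-2) + 2*(-2)*conj(sqrt(2)) + 2*(0)*conj(0) + 2*(-2)*conj(-sqrt(2)) + 4*(0)*conj(0) + 4*(0)*conj(0)]
      = (1/16)[(8) + (-8) + (-4*sqrt(2)) + (0) + (4*sqrt(2)) + (0) + (0)] = 0/16 = 0
  <chi_7*chi_5, chi_6> = (1/16)[1*(4)*conj(2) + 1*(4)*conj(2) + 2*(-2)*conj(0) + 2*(0)*conj(-2) + 2*(-2)*conj(0) + 4*(0)*conj(0) + 4*(0)*conj(0)]
      = (1/16)[(8) + (8) + (0) + (0) + (0) + (0) + (0)] = 16/16 = 1
  <chi_7*chi_5, chi_7> = (1/16)[1*(4)*conj(2) + 1*(4)*conj(-2) + 2*(-2)*conj(-sqrt(2)) + 2*(0)*conj(0) + 2*(-2)*conj(sqrt(2)) + 4*(0)*conj(0) + 4*(0)*conj(0)]
      = (1/16)[(8) + (-8) + (4*sqrt(2)) + (0) + (-4*sqrt(2)) + (0) + (0)] = 0/16 = 0
Hence the multiplicities are chi_3: 1, chi_4: 1, chi_6: 1. Dimension check: dim(chi_7)*dim(chi_5) = 2*2 = 4 and sum (mult * dim) = 1*1 + 1*1 + 1*2 = 4.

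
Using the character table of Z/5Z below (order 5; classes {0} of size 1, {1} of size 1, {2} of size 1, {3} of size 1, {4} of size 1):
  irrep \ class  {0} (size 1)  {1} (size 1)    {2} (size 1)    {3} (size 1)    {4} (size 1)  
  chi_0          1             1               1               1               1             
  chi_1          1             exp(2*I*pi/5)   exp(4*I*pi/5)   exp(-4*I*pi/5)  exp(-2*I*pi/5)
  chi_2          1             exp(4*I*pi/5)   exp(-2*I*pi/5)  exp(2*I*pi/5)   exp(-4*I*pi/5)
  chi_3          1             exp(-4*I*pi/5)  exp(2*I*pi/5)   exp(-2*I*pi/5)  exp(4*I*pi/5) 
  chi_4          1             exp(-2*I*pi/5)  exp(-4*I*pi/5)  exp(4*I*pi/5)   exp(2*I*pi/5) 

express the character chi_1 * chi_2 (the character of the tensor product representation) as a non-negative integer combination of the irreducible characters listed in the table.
chi_1 tensor chi_2 = chi_3 (all other irreducibles have multiplicity 0).

The character of a tensor product is the pointwise product (chi_1 * chi_2)(C) = chi_1(C) * chi_2(C):
  {0}: (1)*(1), {1}: (exp(2*I*pi/5))*(exp(4*I*pi/5)), {2}: (exp(4*I*pi/5))*(exp(-2*I*pi/5)), {3}: (exp(-4*I*pi/5))*(exp(2*I*pi/5)), {4}: (exp(-2*I*pi/5))*(exp(-4*I*pi/5))
so (chi_1 * chi_2) takes values
  {0} -> 1, {1} -> exp(-4*I*pi/5), {2} -> exp(2*I*pi/5), {3} -> exp(-2*I*pi/5), {4} -> exp(4*I*pi/5).
Now take the inner product of this character with each irreducible chi from the table, <chi_1*chi_2, chi> = (1/5) sum_C |C| (chi_1*chi_2)(C) conj(chi(C)):
  <chi_1*chi_2, chi_0> = (1/5)[1*(1)*conj(1) + 1*(exp(-4*I*pi/5))*conj(1) + 1*(exp(2*I*pi/5))*conj(1) + 1*(exp(-2*I*pi/5))*conj(1) + 1*(exp(4*I*pi/5))*conj(1)]
      = (1/5)[(1) + (exp(-4*I*pi/5)) + (exp(2*I*pi/5)) + (exp(-2*I*pi/5)) + (exp(4*I*pi/5))] = 0/5 = 0
  <chi_1*chi_2, chi_1> = (1/5)[1*(1)*conj(1) + 1*(exp(-4*I*pi/5))*conj(exp(2*I*pi/5)) + 1*(exp(2*I*pi/5))*conj(exp(4*I*pi/5)) + 1*(exp(-2*I*pi/5))*conj(exp(-4*I*pi/5)) + 1*(exp(4*I*pi/5))*conj(exp(-2*I*pi/5))]
      = (1/5)[(1) + (exp(4*I*pi/5)) + (exp(-2*I*pi/5)) + (exp(2*I*pi/5)) + (exp(-4*I*pi/5))] = 0/5 = 0
  <chi_1*chi_2, chi_2> = (1/5)[1*(1)*conj(1) + 1*(exp(-4*I*pi/5))*conj(exp(4*I*pi/5)) + 1*(exp(2*I*pi/5))*conj(exp(-2*I*pi/5)) + 1*(exp(-2*I*pi/5))*conj(exp(2*I*pi/5)) + 1*(exp(4*I*pi/5))*conj(exp(-4*I*pi/5))]
      = (1/5)[(1) + (exp(2*I*pi/5)) + (exp(4*I*pi/5)) + (exp(-4*I*pi/5)) + (exp(-2*I*pi/5))] = 0/5 = 0
  <chi_1*chi_2, chi_3> = (1/5)[1*(1)*conj(1) + 1*(exp(-4*I*pi/5))*conj(exp(-4*I*pi/5)) + 1*(exp(2*I*pi/5))*conj(exp(2*I*pi/5)) + 1*(exp(-2*I*pi/5))*conj(exp(-2*I*pi/5)) + 1*(exp(4*I*pi/5))*conj(exp(4*I*pi/5))]
      = (1/5)[(1) + (1) + (1) + (1) + (1)] = 5/5 = 1
  <chi_1*chi_2, chi_4> = (1/5)[1*(1)*conj(1) + 1*(exp(-4*I*pi/5))*conj(exp(-2*I*pi/5)) + 1*(exp(2*I*pi/5))*conj(exp(-4*I*pi/5)) + 1*(exp(-2*I*pi/5))*conj(exp(4*I*pi/5)) + 1*(exp(4*I*pi/5))*conj(exp(2*I*pi/5))]
      = (1/5)[(1) + (exp(-2*I*pi/5)) + (exp(-4*I*pi/5)) + (exp(4*I*pi/5)) + (exp(2*I*pi/5))] = 0/5 = 0
(Exp terms are combined using exp(i*s)*conj(exp(i*t)) = exp(i*(s-t)), and sums of them are collapsed using the identity that for every m > 1 the m distinct m-th roots of unity sum to 0, e.g. 1 + exp(2*I*pi/3) + exp(-2*I*pi/3) = 0.)
Hence the multiplicities are chi_3: 1. Dimension check: dim(chi_1)*dim(chi_2) = 1*1 = 1 and sum (mult * dim) = 1*1 = 1.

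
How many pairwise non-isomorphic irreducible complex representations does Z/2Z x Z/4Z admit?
8

The number of irreducible complex representations of a finite group equals its number of conjugacy classes. Z/2Z x Z/4Z is abelian of order 8, so every element is its own conjugacy class: 8 classes, so Z/2Z x Z/4Z (order 8) has exactly 8 irreducible complex representations.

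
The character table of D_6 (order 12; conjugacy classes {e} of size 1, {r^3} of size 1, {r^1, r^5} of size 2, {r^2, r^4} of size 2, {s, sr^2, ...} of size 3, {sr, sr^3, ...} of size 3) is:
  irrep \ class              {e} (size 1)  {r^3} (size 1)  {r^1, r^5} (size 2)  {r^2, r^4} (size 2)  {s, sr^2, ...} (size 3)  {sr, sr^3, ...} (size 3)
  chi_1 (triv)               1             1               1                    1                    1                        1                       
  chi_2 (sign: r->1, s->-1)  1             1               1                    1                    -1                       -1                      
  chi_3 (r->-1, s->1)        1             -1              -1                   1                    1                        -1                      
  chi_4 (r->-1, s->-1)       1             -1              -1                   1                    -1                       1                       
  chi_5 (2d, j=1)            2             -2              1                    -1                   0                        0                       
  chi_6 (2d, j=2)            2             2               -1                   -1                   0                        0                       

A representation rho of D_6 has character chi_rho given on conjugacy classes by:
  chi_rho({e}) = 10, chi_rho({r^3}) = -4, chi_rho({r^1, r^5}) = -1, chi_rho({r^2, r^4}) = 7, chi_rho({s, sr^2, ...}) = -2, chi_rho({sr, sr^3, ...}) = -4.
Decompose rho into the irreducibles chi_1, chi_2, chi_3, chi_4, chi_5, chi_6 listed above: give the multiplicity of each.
Multiplicities: chi_1: 0, chi_2: 3, chi_3: 3, chi_4: 2, chi_5: 1, chi_6: 0.

Reasoning: Use <chi_rho, chi> = (1/|G|) sum_C |C| * chi_rho(C) * conj(chi(C)) with |G| = 12 for each irreducible chi in the table:
  <chi_rho, chi_1> = (1/12)[1*(10)*conj(1) + 1*(-4)*conj(1) + 2*(-1)*conj(1) + 2*(7)*conj(1) + 3*(-2)*conj(1) + 3*(-4)*conj(1)]
      = (1/12)[(10) + (-4) + (-2) + (14) + (-6) + (-12)] = 0/12 = 0
  <chi_rho, chi_2> = (1/12)[1*(10)*conj(1) + 1*(-4)*conj(1) + 2*(-1)*conj(1) + 2*(7)*conj(1) + 3*(-2)*conj(-1) + 3*(-4)*conj(-1)]
      = (1/12)[(10) + (-4) + (-2) + (14) + (6) + (12)] = 36/12 = 3
  <chi_rho, chi_3> = (1/12)[1*(10)*conj(1) + 1*(-4)*conj(-1) + 2*(-1)*conj(-1) + 2*(7)*conj(1) + 3*(-2)*conj(1) + 3*(-4)*conj(-1)]
      = (1/12)[(10) + (4) + (2) + (14) + (-6) + (12)] = 36/12 = 3
  <chi_rho, chi_4> = (1/12)[1*(10)*conj(1) + 1*(-4)*conj(-1) + 2*(-1)*conj(-1) + 2*(7)*conj(1) + 3*(-2)*conj(-1) + 3*(-4)*conj(1)]
      = (1/12)[(10) + (4) + (2) + (14) + (6) + (-12)] = 24/12 = 2
  <chi_rho, chi_5> = (1/12)[1*(10)*conj(2) + 1*(-4)*conj(-2) + 2*(-1)*conj(1) + 2*(7)*conj(-1) + 3*(-2)*conj(0) + 3*(-4)*conj(0)]
      = (1/12)[(20) + (8) + (-2) + (-14) + (0) + (0)] = 12/12 = 1
  <chi_rho, chi_6> = (1/12)[1*(10)*conj(2) + 1*(-4)*conj(2) + 2*(-1)*conj(-1) + 2*(7)*conj(-1) + 3*(-2)*conj(0) + 3*(-4)*conj(0)]
      = (1/12)[(20) + (-8) + (2) + (-14) + (0) + (0)] = 0/12 = 0
Dimension check: dim(rho) = sum (mult * dim) = 0*1 + 3*1 + 3*1 + 2*1 + 1*2 + 0*2 = 10 = chi_rho(e) = 10.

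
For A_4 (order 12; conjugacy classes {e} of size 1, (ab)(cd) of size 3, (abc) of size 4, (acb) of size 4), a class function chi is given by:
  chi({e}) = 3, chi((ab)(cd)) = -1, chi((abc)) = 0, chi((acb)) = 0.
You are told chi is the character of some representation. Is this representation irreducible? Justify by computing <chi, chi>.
Irreducible: <chi, chi> = 1.

Working: <chi, chi> = (1/|G|) sum_C |C| * |chi(C)|^2 = (1/12)[1*|3|^2 + 3*|-1|^2 + 4*|0|^2 + 4*|0|^2]
  = (1/12)[(9) + (3) + (0) + (0)] = 12/12 = 1.
(Exp terms are combined using exp(i*s)*conj(exp(i*t)) = exp(i*(s-t)), and sums of them are collapsed using the identity that for every m > 1 the m distinct m-th roots of unity sum to 0, e.g. 1 + exp(2*I*pi/3) + exp(-2*I*pi/3) = 0.)
A character is irreducible iff <chi, chi> = 1, so this representation is irreducible.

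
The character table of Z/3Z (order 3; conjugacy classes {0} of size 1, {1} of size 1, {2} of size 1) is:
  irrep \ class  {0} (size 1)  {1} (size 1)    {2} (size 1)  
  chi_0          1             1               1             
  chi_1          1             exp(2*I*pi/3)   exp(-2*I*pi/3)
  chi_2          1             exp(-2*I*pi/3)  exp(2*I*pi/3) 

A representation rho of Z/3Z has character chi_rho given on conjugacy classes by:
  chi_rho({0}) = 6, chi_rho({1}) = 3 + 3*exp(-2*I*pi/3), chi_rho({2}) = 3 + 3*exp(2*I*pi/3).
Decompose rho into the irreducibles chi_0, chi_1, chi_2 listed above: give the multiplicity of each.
Multiplicities: chi_0: 3, chi_1: 0, chi_2: 3.

Why: Use <chi_rho, chi> = (1/|G|) sum_C |C| * chi_rho(C) * conj(chi(C)) with |G| = 3 for each irreducible chi in the table:
  <chi_rho, chi_0> = (1/3)[1*(6)*conj(1) + 1*(3 + 3*exp(-2*I*pi/3))*conj(1) + 1*(3 + 3*exp(2*I*pi/3))*conj(1)]
      = (1/3)[(6) + (3 + 3*exp(-2*I*pi/3)) + (3 + 3*exp(2*I*pi/3))] = 9/3 = 3
  <chi_rho, chi_1> = (1/3)[1*(6)*conj(1) + 1*(3 + 3*exp(-2*I*pi/3))*conj(exp(2*I*pi/3)) + 1*(3 + 3*exp(2*I*pi/3))*conj(exp(-2*I*pi/3))]
      = (1/3)[(6) + (-3) + (-3)] = 0/3 = 0
  <chi_rho, chi_2> = (1/3)[1*(6)*conj(1) + 1*(3 + 3*exp(-2*I*pi/3))*conj(exp(-2*I*pi/3)) + 1*(3 + 3*exp(2*I*pi/3))*conj(exp(2*I*pi/3))]
      = (1/3)[(6) + (3 + 3*exp(2*I*pi/3)) + (3 + 3*exp(-2*I*pi/3))] = 9/3 = 3
(Exp terms are combined using exp(i*s)*conj(exp(i*t)) = exp(i*(s-t)), and sums of them are collapsed using the identity that for every m > 1 the m distinct m-th roots of unity sum to 0, e.g. 1 + exp(2*I*pi/3) + exp(-2*I*pi/3) = 0.)
Dimension check: dim(rho) = sum (mult * dim) = 3*1 + 0*1 + 3*1 = 6 = chi_rho(e) = 6.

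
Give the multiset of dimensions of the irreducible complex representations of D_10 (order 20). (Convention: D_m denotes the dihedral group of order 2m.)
Dimensions: 1, 1, 1, 1, 2, 2, 2, 2

There are 8 irreducibles (= number of conjugacy classes). Their dimensions d_i satisfy sum d_i^2 = |G| = 20: 1 + 1 + 1 + 1 + 4 + 4 + 4 + 4 = 20.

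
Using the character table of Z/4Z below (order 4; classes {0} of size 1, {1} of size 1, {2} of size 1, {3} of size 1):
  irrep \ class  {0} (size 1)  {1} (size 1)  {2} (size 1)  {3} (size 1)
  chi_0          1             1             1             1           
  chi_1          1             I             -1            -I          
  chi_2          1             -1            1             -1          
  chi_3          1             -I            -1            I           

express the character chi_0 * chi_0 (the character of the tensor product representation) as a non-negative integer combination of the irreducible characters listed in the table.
chi_0 tensor chi_0 = chi_0 (all other irreducibles have multiplicity 0).

Explanation: The character of a tensor product is the pointwise product (chi_0 * chi_0)(C) = chi_0(C) * chi_0(C):
  {0}: (1)*(1), {1}: (1)*(1), {2}: (1)*(1), {3}: (1)*(1)
so (chi_0 * chi_0) takes values
  {0} -> 1, {1} -> 1, {2} -> 1, {3} -> 1.
Now take the inner product of this character with each irreducible chi from the table, <chi_0*chi_0, chi> = (1/4) sum_C |C| (chi_0*chi_0)(C) conj(chi(C)):
  <chi_0*chi_0, chi_0> = (1/4)[1*(1)*conj(1) + 1*(1)*conj(1) + 1*(1)*conj(1) + 1*(1)*conj(1)]
      = (1/4)[(1) + (1) + (1) + (1)] = 4/4 = 1
  <chi_0*chi_0, chi_1> = (1/4)[1*(1)*conj(1) + 1*(1)*conj(I) + 1*(1)*conj(-1) + 1*(1)*conj(-I)]
      = (1/4)[(1) + (-I) + (-1) + (I)] = 0/4 = 0
  <chi_0*chi_0, chi_2> = (1/4)[1*(1)*conj(1) + 1*(1)*conj(-1) + 1*(1)*conj(1) + 1*(1)*conj(-1)]
      = (1/4)[(1) + (-1) + (1) + (-1)] = 0/4 = 0
  <chi_0*chi_0, chi_3> = (1/4)[1*(1)*conj(1) + 1*(1)*conj(-I) + 1*(1)*conj(-1) + 1*(1)*conj(I)]
      = (1/4)[(1) + (I) + (-1) + (-I)] = 0/4 = 0
(Exp terms are combined using exp(i*s)*conj(exp(i*t)) = exp(i*(s-t)), and sums of them are collapsed using the identity that for every m > 1 the m distinct m-th roots of unity sum to 0, e.g. 1 + exp(2*I*pi/3) + exp(-2*I*pi/3) = 0.)
Hence the multiplicities are chi_0: 1. Dimension check: dim(chi_0)*dim(chi_0) = 1*1 = 1 and sum (mult * dim) = 1*1 = 1.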